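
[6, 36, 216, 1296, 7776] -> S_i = 6*6^i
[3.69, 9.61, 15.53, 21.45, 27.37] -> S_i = 3.69 + 5.92*i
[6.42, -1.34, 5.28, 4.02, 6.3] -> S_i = Random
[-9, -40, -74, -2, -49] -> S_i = Random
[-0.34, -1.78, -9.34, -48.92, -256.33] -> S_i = -0.34*5.24^i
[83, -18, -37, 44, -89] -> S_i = Random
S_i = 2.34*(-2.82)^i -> [2.34, -6.6, 18.61, -52.48, 147.98]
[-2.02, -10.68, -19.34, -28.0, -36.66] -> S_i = -2.02 + -8.66*i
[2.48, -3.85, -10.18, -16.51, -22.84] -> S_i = 2.48 + -6.33*i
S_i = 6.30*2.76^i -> [6.3, 17.39, 47.99, 132.45, 365.58]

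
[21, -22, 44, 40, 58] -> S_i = Random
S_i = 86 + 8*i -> [86, 94, 102, 110, 118]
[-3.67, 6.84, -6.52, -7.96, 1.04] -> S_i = Random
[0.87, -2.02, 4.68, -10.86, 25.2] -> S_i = 0.87*(-2.32)^i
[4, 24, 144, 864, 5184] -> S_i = 4*6^i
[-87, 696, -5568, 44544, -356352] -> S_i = -87*-8^i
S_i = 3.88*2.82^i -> [3.88, 10.94, 30.86, 87.01, 245.37]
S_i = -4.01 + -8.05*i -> [-4.01, -12.06, -20.11, -28.16, -36.21]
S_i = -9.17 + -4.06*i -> [-9.17, -13.23, -17.29, -21.35, -25.41]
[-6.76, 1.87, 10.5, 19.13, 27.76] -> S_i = -6.76 + 8.63*i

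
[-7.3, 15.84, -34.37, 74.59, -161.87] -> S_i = -7.30*(-2.17)^i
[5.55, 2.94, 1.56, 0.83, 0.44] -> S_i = 5.55*0.53^i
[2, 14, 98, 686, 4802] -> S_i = 2*7^i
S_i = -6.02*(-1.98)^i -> [-6.02, 11.92, -23.6, 46.73, -92.52]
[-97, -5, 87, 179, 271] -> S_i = -97 + 92*i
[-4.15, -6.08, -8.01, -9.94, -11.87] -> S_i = -4.15 + -1.93*i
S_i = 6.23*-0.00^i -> [6.23, -0.0, 0.0, -0.0, 0.0]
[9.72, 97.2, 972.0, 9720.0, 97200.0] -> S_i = 9.72*10.00^i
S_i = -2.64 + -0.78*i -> [-2.64, -3.42, -4.2, -4.98, -5.76]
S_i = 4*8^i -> [4, 32, 256, 2048, 16384]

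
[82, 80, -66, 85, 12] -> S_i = Random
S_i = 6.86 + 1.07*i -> [6.86, 7.93, 9.0, 10.07, 11.14]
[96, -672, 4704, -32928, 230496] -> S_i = 96*-7^i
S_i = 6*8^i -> [6, 48, 384, 3072, 24576]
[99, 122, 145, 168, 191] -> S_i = 99 + 23*i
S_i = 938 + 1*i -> [938, 939, 940, 941, 942]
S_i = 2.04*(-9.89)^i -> [2.04, -20.18, 199.54, -1973.42, 19517.1]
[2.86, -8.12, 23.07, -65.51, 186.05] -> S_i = 2.86*(-2.84)^i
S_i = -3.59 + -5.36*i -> [-3.59, -8.95, -14.31, -19.67, -25.03]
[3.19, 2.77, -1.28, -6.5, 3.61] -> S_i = Random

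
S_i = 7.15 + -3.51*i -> [7.15, 3.64, 0.13, -3.38, -6.89]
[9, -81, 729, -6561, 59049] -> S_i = 9*-9^i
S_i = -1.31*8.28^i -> [-1.31, -10.85, -89.81, -743.64, -6157.33]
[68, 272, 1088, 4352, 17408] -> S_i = 68*4^i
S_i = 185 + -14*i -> [185, 171, 157, 143, 129]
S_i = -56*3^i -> [-56, -168, -504, -1512, -4536]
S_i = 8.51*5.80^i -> [8.51, 49.36, 286.28, 1660.4, 9630.34]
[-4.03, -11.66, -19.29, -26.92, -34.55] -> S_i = -4.03 + -7.63*i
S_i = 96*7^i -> [96, 672, 4704, 32928, 230496]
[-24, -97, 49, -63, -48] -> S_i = Random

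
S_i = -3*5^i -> [-3, -15, -75, -375, -1875]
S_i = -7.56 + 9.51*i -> [-7.56, 1.95, 11.46, 20.97, 30.48]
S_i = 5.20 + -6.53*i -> [5.2, -1.33, -7.86, -14.39, -20.92]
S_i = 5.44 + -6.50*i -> [5.44, -1.06, -7.56, -14.06, -20.56]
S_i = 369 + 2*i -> [369, 371, 373, 375, 377]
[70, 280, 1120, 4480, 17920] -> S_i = 70*4^i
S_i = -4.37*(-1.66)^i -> [-4.37, 7.25, -12.04, 19.99, -33.18]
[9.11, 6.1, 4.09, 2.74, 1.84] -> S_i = 9.11*0.67^i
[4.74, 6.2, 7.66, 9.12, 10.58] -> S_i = 4.74 + 1.46*i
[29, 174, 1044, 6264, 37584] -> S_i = 29*6^i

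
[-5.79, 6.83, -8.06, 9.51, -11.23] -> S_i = -5.79*(-1.18)^i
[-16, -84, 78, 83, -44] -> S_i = Random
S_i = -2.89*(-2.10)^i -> [-2.89, 6.07, -12.74, 26.76, -56.21]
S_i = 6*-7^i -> [6, -42, 294, -2058, 14406]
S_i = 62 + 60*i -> [62, 122, 182, 242, 302]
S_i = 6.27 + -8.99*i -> [6.27, -2.72, -11.71, -20.7, -29.69]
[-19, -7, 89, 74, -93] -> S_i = Random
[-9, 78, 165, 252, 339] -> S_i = -9 + 87*i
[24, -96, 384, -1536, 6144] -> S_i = 24*-4^i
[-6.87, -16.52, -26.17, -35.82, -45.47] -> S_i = -6.87 + -9.65*i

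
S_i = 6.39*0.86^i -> [6.39, 5.5, 4.73, 4.06, 3.5]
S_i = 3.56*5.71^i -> [3.56, 20.33, 116.07, 662.76, 3784.38]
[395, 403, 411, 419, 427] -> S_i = 395 + 8*i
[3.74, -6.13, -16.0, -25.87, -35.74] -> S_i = 3.74 + -9.87*i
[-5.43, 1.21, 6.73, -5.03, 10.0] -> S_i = Random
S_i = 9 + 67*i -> [9, 76, 143, 210, 277]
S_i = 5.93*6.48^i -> [5.93, 38.43, 249.0, 1613.54, 10455.74]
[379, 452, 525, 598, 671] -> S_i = 379 + 73*i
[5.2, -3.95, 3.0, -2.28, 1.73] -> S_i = 5.20*(-0.76)^i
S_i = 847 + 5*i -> [847, 852, 857, 862, 867]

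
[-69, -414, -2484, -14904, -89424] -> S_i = -69*6^i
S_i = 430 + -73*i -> [430, 357, 284, 211, 138]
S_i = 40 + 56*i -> [40, 96, 152, 208, 264]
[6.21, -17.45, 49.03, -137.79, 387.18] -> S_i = 6.21*(-2.81)^i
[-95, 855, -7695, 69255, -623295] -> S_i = -95*-9^i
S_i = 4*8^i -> [4, 32, 256, 2048, 16384]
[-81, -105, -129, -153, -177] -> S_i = -81 + -24*i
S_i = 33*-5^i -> [33, -165, 825, -4125, 20625]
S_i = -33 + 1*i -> [-33, -32, -31, -30, -29]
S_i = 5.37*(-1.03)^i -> [5.37, -5.53, 5.7, -5.87, 6.04]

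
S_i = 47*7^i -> [47, 329, 2303, 16121, 112847]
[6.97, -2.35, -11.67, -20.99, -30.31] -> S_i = 6.97 + -9.32*i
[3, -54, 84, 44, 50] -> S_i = Random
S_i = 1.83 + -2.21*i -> [1.83, -0.38, -2.59, -4.8, -7.01]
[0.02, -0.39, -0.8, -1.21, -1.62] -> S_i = 0.02 + -0.41*i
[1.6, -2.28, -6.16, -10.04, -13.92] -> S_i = 1.60 + -3.88*i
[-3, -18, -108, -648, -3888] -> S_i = -3*6^i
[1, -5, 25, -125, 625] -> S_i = 1*-5^i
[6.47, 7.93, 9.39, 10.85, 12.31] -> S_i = 6.47 + 1.46*i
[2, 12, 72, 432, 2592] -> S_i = 2*6^i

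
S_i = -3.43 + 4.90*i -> [-3.43, 1.47, 6.37, 11.27, 16.17]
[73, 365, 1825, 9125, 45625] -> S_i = 73*5^i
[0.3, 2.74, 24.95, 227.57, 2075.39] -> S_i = 0.30*9.12^i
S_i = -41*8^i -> [-41, -328, -2624, -20992, -167936]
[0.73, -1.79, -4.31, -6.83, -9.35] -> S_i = 0.73 + -2.52*i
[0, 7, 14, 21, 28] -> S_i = 0 + 7*i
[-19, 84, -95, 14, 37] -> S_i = Random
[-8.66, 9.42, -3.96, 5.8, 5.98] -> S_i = Random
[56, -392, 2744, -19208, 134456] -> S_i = 56*-7^i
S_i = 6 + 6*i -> [6, 12, 18, 24, 30]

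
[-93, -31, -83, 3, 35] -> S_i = Random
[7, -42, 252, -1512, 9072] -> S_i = 7*-6^i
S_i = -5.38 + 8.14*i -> [-5.38, 2.76, 10.9, 19.04, 27.18]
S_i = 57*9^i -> [57, 513, 4617, 41553, 373977]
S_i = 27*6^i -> [27, 162, 972, 5832, 34992]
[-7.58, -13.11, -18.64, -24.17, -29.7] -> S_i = -7.58 + -5.53*i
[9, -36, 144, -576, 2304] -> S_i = 9*-4^i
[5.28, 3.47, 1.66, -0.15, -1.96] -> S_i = 5.28 + -1.81*i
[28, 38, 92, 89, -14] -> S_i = Random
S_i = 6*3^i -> [6, 18, 54, 162, 486]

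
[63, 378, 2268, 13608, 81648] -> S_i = 63*6^i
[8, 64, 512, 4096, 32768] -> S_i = 8*8^i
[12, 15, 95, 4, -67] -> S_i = Random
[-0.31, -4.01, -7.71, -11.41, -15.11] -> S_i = -0.31 + -3.70*i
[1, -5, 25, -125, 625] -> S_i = 1*-5^i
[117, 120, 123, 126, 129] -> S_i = 117 + 3*i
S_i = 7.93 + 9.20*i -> [7.93, 17.13, 26.33, 35.53, 44.73]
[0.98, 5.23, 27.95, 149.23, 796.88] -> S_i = 0.98*5.34^i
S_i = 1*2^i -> [1, 2, 4, 8, 16]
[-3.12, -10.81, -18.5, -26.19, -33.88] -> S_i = -3.12 + -7.69*i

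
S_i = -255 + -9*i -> [-255, -264, -273, -282, -291]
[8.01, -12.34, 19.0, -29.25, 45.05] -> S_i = 8.01*(-1.54)^i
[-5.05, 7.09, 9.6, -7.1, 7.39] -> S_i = Random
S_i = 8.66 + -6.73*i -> [8.66, 1.93, -4.8, -11.53, -18.26]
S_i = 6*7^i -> [6, 42, 294, 2058, 14406]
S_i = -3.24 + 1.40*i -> [-3.24, -1.84, -0.44, 0.96, 2.36]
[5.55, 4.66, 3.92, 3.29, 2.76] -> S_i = 5.55*0.84^i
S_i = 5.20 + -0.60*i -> [5.2, 4.6, 4.0, 3.4, 2.8]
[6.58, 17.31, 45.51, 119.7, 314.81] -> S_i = 6.58*2.63^i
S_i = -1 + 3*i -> [-1, 2, 5, 8, 11]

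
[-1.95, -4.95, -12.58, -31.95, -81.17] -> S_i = -1.95*2.54^i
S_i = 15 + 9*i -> [15, 24, 33, 42, 51]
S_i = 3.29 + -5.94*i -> [3.29, -2.65, -8.59, -14.53, -20.47]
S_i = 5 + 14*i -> [5, 19, 33, 47, 61]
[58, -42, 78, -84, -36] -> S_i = Random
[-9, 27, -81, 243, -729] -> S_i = -9*-3^i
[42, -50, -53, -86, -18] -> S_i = Random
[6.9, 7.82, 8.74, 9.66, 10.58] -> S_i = 6.90 + 0.92*i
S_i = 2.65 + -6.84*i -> [2.65, -4.19, -11.03, -17.87, -24.71]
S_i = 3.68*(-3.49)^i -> [3.68, -12.84, 44.82, -156.43, 545.95]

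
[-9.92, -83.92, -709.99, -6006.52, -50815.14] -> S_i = -9.92*8.46^i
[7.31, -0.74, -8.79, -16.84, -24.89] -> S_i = 7.31 + -8.05*i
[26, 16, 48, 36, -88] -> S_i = Random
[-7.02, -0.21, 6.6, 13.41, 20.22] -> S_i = -7.02 + 6.81*i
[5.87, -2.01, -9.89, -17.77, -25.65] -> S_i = 5.87 + -7.88*i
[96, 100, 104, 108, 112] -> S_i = 96 + 4*i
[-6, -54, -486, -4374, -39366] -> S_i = -6*9^i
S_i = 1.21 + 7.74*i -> [1.21, 8.95, 16.69, 24.43, 32.17]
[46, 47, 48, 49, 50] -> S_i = 46 + 1*i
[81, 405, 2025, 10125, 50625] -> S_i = 81*5^i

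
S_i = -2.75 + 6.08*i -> [-2.75, 3.33, 9.41, 15.49, 21.57]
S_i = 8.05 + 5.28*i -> [8.05, 13.33, 18.61, 23.89, 29.17]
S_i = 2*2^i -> [2, 4, 8, 16, 32]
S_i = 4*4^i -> [4, 16, 64, 256, 1024]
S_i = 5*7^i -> [5, 35, 245, 1715, 12005]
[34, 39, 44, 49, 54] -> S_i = 34 + 5*i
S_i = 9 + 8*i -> [9, 17, 25, 33, 41]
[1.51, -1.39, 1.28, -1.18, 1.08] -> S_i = 1.51*(-0.92)^i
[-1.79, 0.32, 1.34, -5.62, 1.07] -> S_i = Random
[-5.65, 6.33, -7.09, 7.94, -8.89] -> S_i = -5.65*(-1.12)^i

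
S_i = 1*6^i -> [1, 6, 36, 216, 1296]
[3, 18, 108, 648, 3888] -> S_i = 3*6^i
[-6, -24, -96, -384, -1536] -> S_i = -6*4^i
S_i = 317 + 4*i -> [317, 321, 325, 329, 333]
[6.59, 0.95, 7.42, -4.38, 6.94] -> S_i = Random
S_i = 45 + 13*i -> [45, 58, 71, 84, 97]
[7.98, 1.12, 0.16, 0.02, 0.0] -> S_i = 7.98*0.14^i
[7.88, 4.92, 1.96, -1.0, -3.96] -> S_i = 7.88 + -2.96*i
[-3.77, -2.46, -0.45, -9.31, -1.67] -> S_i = Random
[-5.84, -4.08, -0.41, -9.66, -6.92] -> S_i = Random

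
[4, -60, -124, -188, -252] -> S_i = 4 + -64*i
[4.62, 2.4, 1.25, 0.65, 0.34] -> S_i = 4.62*0.52^i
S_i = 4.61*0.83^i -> [4.61, 3.83, 3.18, 2.64, 2.19]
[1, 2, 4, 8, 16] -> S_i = 1*2^i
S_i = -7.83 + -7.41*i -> [-7.83, -15.24, -22.65, -30.06, -37.47]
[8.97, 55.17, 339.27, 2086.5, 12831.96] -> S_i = 8.97*6.15^i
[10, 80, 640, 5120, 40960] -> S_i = 10*8^i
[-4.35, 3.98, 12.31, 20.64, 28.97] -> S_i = -4.35 + 8.33*i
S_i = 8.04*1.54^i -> [8.04, 12.38, 19.07, 29.36, 45.22]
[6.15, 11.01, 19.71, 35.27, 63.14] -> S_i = 6.15*1.79^i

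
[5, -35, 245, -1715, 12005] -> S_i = 5*-7^i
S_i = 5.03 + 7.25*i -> [5.03, 12.28, 19.53, 26.78, 34.03]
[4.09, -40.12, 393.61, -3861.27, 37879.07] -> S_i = 4.09*(-9.81)^i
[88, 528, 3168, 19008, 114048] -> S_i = 88*6^i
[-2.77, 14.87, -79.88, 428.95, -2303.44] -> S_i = -2.77*(-5.37)^i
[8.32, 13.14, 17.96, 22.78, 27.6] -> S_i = 8.32 + 4.82*i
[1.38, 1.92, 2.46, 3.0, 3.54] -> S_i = 1.38 + 0.54*i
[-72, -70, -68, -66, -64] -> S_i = -72 + 2*i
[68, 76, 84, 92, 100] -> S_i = 68 + 8*i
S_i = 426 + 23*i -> [426, 449, 472, 495, 518]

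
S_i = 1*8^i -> [1, 8, 64, 512, 4096]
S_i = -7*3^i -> [-7, -21, -63, -189, -567]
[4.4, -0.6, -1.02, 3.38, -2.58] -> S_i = Random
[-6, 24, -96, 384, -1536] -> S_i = -6*-4^i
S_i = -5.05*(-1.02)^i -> [-5.05, 5.15, -5.25, 5.36, -5.47]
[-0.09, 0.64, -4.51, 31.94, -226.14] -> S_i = -0.09*(-7.08)^i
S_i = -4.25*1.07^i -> [-4.25, -4.55, -4.87, -5.21, -5.57]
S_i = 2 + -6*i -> [2, -4, -10, -16, -22]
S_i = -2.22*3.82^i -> [-2.22, -8.48, -32.4, -123.75, -472.72]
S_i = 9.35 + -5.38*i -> [9.35, 3.97, -1.41, -6.79, -12.17]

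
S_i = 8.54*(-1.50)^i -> [8.54, -12.81, 19.21, -28.82, 43.23]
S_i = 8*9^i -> [8, 72, 648, 5832, 52488]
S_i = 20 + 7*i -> [20, 27, 34, 41, 48]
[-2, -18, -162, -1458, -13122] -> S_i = -2*9^i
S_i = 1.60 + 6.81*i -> [1.6, 8.41, 15.22, 22.03, 28.84]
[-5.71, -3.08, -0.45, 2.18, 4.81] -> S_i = -5.71 + 2.63*i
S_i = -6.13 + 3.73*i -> [-6.13, -2.4, 1.33, 5.06, 8.79]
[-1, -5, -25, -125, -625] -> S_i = -1*5^i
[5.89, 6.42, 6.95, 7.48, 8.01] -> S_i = 5.89 + 0.53*i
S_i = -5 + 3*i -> [-5, -2, 1, 4, 7]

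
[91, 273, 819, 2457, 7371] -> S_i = 91*3^i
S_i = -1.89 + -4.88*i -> [-1.89, -6.77, -11.65, -16.53, -21.41]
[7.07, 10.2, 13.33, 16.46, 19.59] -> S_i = 7.07 + 3.13*i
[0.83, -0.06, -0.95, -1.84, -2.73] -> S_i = 0.83 + -0.89*i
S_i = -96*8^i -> [-96, -768, -6144, -49152, -393216]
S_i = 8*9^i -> [8, 72, 648, 5832, 52488]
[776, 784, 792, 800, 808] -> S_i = 776 + 8*i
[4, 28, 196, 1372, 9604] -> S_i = 4*7^i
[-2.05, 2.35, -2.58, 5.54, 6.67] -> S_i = Random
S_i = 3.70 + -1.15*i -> [3.7, 2.55, 1.4, 0.25, -0.9]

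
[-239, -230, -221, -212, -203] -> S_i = -239 + 9*i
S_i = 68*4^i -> [68, 272, 1088, 4352, 17408]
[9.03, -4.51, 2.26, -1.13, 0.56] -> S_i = 9.03*(-0.50)^i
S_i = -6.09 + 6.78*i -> [-6.09, 0.69, 7.47, 14.25, 21.03]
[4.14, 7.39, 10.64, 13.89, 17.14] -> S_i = 4.14 + 3.25*i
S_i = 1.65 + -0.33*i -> [1.65, 1.32, 0.99, 0.66, 0.33]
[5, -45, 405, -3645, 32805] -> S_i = 5*-9^i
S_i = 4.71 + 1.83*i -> [4.71, 6.54, 8.37, 10.2, 12.03]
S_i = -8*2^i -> [-8, -16, -32, -64, -128]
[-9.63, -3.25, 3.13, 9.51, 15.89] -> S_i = -9.63 + 6.38*i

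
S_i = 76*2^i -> [76, 152, 304, 608, 1216]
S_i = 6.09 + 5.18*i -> [6.09, 11.27, 16.45, 21.63, 26.81]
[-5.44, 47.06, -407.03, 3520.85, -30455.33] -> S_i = -5.44*(-8.65)^i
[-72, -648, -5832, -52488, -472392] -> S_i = -72*9^i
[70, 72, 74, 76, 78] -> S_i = 70 + 2*i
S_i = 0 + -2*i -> [0, -2, -4, -6, -8]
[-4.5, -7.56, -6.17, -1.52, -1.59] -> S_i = Random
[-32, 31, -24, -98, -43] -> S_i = Random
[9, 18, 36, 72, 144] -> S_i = 9*2^i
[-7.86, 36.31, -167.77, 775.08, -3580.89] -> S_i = -7.86*(-4.62)^i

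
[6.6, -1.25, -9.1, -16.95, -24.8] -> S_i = 6.60 + -7.85*i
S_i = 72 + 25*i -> [72, 97, 122, 147, 172]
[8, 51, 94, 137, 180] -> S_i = 8 + 43*i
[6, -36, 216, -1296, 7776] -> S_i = 6*-6^i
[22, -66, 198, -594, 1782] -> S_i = 22*-3^i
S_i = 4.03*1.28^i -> [4.03, 5.16, 6.6, 8.45, 10.82]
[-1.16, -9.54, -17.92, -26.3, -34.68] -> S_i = -1.16 + -8.38*i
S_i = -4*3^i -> [-4, -12, -36, -108, -324]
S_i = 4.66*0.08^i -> [4.66, 0.37, 0.03, 0.0, 0.0]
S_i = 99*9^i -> [99, 891, 8019, 72171, 649539]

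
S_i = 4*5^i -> [4, 20, 100, 500, 2500]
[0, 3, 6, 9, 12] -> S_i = 0 + 3*i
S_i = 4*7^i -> [4, 28, 196, 1372, 9604]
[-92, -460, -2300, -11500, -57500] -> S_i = -92*5^i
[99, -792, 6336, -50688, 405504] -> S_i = 99*-8^i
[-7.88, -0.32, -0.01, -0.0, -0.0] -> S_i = -7.88*0.04^i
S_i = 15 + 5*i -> [15, 20, 25, 30, 35]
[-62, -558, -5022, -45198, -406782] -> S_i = -62*9^i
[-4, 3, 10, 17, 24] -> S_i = -4 + 7*i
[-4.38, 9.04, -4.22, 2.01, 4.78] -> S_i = Random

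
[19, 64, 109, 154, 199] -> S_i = 19 + 45*i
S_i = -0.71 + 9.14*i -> [-0.71, 8.43, 17.57, 26.71, 35.85]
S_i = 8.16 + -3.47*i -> [8.16, 4.69, 1.22, -2.25, -5.72]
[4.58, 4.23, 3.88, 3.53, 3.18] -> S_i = 4.58 + -0.35*i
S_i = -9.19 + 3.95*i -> [-9.19, -5.24, -1.29, 2.66, 6.61]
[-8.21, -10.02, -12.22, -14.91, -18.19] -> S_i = -8.21*1.22^i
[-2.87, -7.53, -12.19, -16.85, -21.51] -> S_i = -2.87 + -4.66*i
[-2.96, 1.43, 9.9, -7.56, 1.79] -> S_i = Random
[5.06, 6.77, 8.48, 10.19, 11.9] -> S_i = 5.06 + 1.71*i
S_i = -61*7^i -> [-61, -427, -2989, -20923, -146461]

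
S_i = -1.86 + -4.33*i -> [-1.86, -6.19, -10.52, -14.85, -19.18]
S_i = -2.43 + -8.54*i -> [-2.43, -10.97, -19.51, -28.05, -36.59]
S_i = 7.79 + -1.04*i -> [7.79, 6.75, 5.71, 4.67, 3.63]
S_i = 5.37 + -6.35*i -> [5.37, -0.98, -7.33, -13.68, -20.03]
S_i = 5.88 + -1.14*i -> [5.88, 4.74, 3.6, 2.46, 1.32]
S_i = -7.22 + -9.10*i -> [-7.22, -16.32, -25.42, -34.52, -43.62]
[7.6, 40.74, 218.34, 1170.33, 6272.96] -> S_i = 7.60*5.36^i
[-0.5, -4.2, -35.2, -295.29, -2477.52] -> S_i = -0.50*8.39^i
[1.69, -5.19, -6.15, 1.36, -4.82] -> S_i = Random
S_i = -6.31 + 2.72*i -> [-6.31, -3.59, -0.87, 1.85, 4.57]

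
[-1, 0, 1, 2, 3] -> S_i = -1 + 1*i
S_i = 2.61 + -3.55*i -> [2.61, -0.94, -4.49, -8.04, -11.59]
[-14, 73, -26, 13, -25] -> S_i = Random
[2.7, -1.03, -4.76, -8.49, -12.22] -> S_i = 2.70 + -3.73*i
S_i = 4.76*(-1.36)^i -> [4.76, -6.47, 8.8, -11.97, 16.28]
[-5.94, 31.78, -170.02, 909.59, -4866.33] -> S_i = -5.94*(-5.35)^i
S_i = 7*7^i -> [7, 49, 343, 2401, 16807]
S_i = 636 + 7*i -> [636, 643, 650, 657, 664]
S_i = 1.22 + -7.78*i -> [1.22, -6.56, -14.34, -22.12, -29.9]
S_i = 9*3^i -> [9, 27, 81, 243, 729]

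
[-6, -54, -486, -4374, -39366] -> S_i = -6*9^i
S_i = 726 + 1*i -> [726, 727, 728, 729, 730]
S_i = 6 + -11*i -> [6, -5, -16, -27, -38]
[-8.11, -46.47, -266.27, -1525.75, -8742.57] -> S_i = -8.11*5.73^i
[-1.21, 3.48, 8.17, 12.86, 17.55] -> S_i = -1.21 + 4.69*i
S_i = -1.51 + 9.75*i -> [-1.51, 8.24, 17.99, 27.74, 37.49]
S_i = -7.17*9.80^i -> [-7.17, -70.27, -688.61, -6748.35, -66133.8]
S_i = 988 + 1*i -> [988, 989, 990, 991, 992]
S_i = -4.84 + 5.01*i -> [-4.84, 0.17, 5.18, 10.19, 15.2]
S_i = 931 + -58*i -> [931, 873, 815, 757, 699]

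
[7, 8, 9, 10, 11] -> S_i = 7 + 1*i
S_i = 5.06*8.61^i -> [5.06, 43.57, 375.11, 3229.68, 27807.58]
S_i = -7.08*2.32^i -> [-7.08, -16.43, -38.11, -88.41, -205.11]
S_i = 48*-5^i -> [48, -240, 1200, -6000, 30000]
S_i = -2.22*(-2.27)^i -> [-2.22, 5.04, -11.44, 25.97, -58.95]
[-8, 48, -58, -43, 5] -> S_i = Random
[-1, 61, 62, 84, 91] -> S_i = Random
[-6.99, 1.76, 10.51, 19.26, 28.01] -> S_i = -6.99 + 8.75*i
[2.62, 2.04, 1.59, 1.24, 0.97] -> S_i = 2.62*0.78^i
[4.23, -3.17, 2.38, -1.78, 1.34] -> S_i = 4.23*(-0.75)^i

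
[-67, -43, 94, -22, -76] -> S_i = Random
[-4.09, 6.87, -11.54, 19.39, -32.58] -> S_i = -4.09*(-1.68)^i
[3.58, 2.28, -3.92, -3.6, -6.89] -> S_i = Random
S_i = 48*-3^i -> [48, -144, 432, -1296, 3888]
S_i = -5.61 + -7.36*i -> [-5.61, -12.97, -20.33, -27.69, -35.05]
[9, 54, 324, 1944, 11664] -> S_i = 9*6^i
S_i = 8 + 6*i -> [8, 14, 20, 26, 32]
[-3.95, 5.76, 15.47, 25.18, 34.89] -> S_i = -3.95 + 9.71*i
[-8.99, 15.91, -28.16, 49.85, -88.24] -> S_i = -8.99*(-1.77)^i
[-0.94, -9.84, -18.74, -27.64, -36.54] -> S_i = -0.94 + -8.90*i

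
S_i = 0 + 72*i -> [0, 72, 144, 216, 288]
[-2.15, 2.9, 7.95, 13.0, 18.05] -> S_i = -2.15 + 5.05*i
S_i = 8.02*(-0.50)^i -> [8.02, -4.01, 2.0, -1.0, 0.5]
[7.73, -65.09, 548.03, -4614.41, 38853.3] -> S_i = 7.73*(-8.42)^i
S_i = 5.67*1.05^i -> [5.67, 5.95, 6.25, 6.56, 6.89]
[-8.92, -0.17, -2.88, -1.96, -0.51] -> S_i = Random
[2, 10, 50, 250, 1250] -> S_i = 2*5^i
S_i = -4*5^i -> [-4, -20, -100, -500, -2500]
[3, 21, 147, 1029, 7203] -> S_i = 3*7^i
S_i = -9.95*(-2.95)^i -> [-9.95, 29.35, -86.59, 255.44, -753.55]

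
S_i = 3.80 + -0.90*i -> [3.8, 2.9, 2.0, 1.1, 0.2]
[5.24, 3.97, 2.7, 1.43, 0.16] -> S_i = 5.24 + -1.27*i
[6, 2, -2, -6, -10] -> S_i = 6 + -4*i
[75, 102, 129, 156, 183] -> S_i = 75 + 27*i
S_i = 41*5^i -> [41, 205, 1025, 5125, 25625]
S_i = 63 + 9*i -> [63, 72, 81, 90, 99]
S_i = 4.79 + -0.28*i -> [4.79, 4.51, 4.23, 3.95, 3.67]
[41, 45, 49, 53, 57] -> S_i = 41 + 4*i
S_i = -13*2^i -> [-13, -26, -52, -104, -208]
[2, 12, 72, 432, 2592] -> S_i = 2*6^i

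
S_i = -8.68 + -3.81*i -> [-8.68, -12.49, -16.3, -20.11, -23.92]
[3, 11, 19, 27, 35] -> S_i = 3 + 8*i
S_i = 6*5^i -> [6, 30, 150, 750, 3750]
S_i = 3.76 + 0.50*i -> [3.76, 4.26, 4.76, 5.26, 5.76]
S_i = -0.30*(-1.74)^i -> [-0.3, 0.52, -0.91, 1.58, -2.75]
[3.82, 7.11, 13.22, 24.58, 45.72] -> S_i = 3.82*1.86^i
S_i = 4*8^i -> [4, 32, 256, 2048, 16384]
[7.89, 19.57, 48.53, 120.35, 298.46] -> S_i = 7.89*2.48^i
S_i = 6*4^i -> [6, 24, 96, 384, 1536]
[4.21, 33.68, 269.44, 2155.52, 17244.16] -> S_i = 4.21*8.00^i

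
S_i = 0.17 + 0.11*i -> [0.17, 0.28, 0.39, 0.5, 0.61]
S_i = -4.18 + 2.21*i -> [-4.18, -1.97, 0.24, 2.45, 4.66]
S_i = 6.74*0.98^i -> [6.74, 6.61, 6.47, 6.34, 6.22]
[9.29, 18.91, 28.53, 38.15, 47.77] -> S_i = 9.29 + 9.62*i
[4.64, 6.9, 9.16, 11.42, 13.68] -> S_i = 4.64 + 2.26*i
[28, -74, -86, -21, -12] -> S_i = Random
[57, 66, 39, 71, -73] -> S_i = Random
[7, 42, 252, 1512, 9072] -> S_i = 7*6^i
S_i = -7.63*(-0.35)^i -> [-7.63, 2.67, -0.93, 0.33, -0.11]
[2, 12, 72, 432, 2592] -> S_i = 2*6^i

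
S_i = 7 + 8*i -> [7, 15, 23, 31, 39]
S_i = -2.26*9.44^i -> [-2.26, -21.33, -201.4, -1901.19, -17947.19]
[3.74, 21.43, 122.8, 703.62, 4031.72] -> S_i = 3.74*5.73^i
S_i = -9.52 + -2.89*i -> [-9.52, -12.41, -15.3, -18.19, -21.08]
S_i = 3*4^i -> [3, 12, 48, 192, 768]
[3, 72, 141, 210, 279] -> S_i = 3 + 69*i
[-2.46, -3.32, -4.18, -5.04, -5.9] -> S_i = -2.46 + -0.86*i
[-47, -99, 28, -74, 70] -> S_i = Random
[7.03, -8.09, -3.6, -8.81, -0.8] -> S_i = Random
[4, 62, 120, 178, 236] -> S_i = 4 + 58*i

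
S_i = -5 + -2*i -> [-5, -7, -9, -11, -13]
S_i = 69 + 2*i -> [69, 71, 73, 75, 77]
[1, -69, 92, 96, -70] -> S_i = Random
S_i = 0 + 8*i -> [0, 8, 16, 24, 32]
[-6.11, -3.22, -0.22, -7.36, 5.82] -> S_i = Random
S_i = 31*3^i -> [31, 93, 279, 837, 2511]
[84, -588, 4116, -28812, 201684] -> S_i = 84*-7^i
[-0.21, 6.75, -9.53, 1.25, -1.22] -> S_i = Random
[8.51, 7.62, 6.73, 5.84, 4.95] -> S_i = 8.51 + -0.89*i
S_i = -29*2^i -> [-29, -58, -116, -232, -464]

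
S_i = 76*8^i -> [76, 608, 4864, 38912, 311296]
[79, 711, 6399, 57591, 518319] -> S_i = 79*9^i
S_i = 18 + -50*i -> [18, -32, -82, -132, -182]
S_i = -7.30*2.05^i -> [-7.3, -14.96, -30.68, -62.89, -128.93]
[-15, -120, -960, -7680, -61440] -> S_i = -15*8^i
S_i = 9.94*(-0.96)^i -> [9.94, -9.54, 9.16, -8.79, 8.44]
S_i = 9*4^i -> [9, 36, 144, 576, 2304]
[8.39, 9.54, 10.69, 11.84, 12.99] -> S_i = 8.39 + 1.15*i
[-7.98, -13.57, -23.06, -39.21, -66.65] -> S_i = -7.98*1.70^i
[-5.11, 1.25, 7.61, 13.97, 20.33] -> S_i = -5.11 + 6.36*i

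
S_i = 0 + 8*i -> [0, 8, 16, 24, 32]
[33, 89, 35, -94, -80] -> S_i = Random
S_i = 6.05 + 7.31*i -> [6.05, 13.36, 20.67, 27.98, 35.29]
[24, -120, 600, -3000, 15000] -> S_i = 24*-5^i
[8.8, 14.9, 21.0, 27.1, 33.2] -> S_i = 8.80 + 6.10*i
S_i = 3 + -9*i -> [3, -6, -15, -24, -33]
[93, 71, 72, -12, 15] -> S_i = Random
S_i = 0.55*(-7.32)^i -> [0.55, -4.03, 29.47, -215.72, 1579.09]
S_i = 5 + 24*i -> [5, 29, 53, 77, 101]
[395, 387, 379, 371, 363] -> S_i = 395 + -8*i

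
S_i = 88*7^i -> [88, 616, 4312, 30184, 211288]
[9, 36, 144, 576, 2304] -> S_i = 9*4^i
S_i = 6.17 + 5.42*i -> [6.17, 11.59, 17.01, 22.43, 27.85]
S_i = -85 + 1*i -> [-85, -84, -83, -82, -81]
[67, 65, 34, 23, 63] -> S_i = Random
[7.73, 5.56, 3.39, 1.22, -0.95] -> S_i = 7.73 + -2.17*i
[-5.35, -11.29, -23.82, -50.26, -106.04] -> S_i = -5.35*2.11^i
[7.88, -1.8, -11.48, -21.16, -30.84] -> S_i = 7.88 + -9.68*i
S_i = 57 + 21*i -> [57, 78, 99, 120, 141]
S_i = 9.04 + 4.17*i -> [9.04, 13.21, 17.38, 21.55, 25.72]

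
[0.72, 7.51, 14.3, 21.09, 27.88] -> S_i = 0.72 + 6.79*i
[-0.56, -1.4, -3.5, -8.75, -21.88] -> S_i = -0.56*2.50^i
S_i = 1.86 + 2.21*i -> [1.86, 4.07, 6.28, 8.49, 10.7]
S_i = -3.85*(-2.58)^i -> [-3.85, 9.93, -25.63, 66.12, -170.58]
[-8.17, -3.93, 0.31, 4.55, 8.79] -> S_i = -8.17 + 4.24*i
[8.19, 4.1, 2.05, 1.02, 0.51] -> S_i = 8.19*0.50^i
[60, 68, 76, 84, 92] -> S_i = 60 + 8*i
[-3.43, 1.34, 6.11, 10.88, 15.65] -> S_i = -3.43 + 4.77*i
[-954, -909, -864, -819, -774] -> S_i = -954 + 45*i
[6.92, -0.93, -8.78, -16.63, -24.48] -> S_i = 6.92 + -7.85*i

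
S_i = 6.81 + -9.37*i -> [6.81, -2.56, -11.93, -21.3, -30.67]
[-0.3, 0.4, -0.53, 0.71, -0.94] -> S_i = -0.30*(-1.33)^i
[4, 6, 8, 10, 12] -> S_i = 4 + 2*i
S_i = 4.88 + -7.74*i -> [4.88, -2.86, -10.6, -18.34, -26.08]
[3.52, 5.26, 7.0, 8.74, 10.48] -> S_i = 3.52 + 1.74*i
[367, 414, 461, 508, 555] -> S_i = 367 + 47*i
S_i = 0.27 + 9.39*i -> [0.27, 9.66, 19.05, 28.44, 37.83]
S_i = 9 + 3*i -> [9, 12, 15, 18, 21]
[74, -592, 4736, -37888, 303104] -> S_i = 74*-8^i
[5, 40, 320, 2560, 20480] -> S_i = 5*8^i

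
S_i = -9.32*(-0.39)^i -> [-9.32, 3.63, -1.42, 0.55, -0.22]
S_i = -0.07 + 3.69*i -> [-0.07, 3.62, 7.31, 11.0, 14.69]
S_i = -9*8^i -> [-9, -72, -576, -4608, -36864]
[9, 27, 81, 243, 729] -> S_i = 9*3^i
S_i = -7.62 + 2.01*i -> [-7.62, -5.61, -3.6, -1.59, 0.42]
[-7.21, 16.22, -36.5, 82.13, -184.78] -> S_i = -7.21*(-2.25)^i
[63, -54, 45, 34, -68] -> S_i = Random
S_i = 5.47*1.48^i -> [5.47, 8.1, 11.98, 17.73, 26.24]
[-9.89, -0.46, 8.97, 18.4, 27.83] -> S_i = -9.89 + 9.43*i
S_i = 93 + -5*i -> [93, 88, 83, 78, 73]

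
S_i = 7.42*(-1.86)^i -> [7.42, -13.8, 25.67, -47.75, 88.81]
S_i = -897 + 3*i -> [-897, -894, -891, -888, -885]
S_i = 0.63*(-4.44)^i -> [0.63, -2.8, 12.42, -55.14, 244.83]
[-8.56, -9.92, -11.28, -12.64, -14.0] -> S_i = -8.56 + -1.36*i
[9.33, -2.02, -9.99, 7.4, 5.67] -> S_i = Random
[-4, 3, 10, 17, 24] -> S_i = -4 + 7*i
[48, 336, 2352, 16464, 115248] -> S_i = 48*7^i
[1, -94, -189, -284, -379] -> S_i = 1 + -95*i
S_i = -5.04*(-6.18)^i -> [-5.04, 31.15, -192.49, 1189.59, -7351.64]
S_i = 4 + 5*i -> [4, 9, 14, 19, 24]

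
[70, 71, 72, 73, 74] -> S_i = 70 + 1*i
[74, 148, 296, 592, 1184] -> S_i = 74*2^i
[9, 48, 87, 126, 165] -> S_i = 9 + 39*i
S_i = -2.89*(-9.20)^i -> [-2.89, 26.59, -244.61, 2250.41, -20703.76]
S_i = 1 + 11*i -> [1, 12, 23, 34, 45]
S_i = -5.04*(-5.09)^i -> [-5.04, 25.65, -130.58, 664.64, -3383.0]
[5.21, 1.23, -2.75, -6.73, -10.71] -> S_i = 5.21 + -3.98*i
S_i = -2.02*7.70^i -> [-2.02, -15.55, -119.77, -922.2, -7100.91]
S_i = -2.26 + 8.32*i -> [-2.26, 6.06, 14.38, 22.7, 31.02]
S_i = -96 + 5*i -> [-96, -91, -86, -81, -76]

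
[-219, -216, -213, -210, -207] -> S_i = -219 + 3*i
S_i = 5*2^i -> [5, 10, 20, 40, 80]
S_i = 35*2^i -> [35, 70, 140, 280, 560]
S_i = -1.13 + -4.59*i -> [-1.13, -5.72, -10.31, -14.9, -19.49]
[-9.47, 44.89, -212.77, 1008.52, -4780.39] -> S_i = -9.47*(-4.74)^i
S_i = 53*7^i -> [53, 371, 2597, 18179, 127253]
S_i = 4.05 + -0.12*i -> [4.05, 3.93, 3.81, 3.69, 3.57]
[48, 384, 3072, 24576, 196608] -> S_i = 48*8^i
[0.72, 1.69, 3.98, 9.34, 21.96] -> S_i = 0.72*2.35^i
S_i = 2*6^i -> [2, 12, 72, 432, 2592]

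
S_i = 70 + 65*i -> [70, 135, 200, 265, 330]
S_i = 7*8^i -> [7, 56, 448, 3584, 28672]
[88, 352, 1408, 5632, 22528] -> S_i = 88*4^i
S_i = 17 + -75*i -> [17, -58, -133, -208, -283]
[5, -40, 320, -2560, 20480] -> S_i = 5*-8^i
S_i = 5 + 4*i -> [5, 9, 13, 17, 21]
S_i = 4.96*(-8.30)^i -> [4.96, -41.17, 341.69, -2836.06, 23539.33]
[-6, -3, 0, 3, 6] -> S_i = -6 + 3*i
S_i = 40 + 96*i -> [40, 136, 232, 328, 424]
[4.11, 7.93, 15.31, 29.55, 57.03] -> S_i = 4.11*1.93^i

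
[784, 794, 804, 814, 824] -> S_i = 784 + 10*i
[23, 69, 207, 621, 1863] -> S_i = 23*3^i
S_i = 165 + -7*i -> [165, 158, 151, 144, 137]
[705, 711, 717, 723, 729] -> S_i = 705 + 6*i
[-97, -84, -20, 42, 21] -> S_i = Random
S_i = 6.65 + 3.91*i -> [6.65, 10.56, 14.47, 18.38, 22.29]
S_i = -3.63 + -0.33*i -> [-3.63, -3.96, -4.29, -4.62, -4.95]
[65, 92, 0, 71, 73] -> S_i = Random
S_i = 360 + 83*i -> [360, 443, 526, 609, 692]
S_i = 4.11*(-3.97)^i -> [4.11, -16.32, 64.78, -257.17, 1020.95]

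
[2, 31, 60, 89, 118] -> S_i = 2 + 29*i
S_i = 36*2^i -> [36, 72, 144, 288, 576]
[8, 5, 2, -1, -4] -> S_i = 8 + -3*i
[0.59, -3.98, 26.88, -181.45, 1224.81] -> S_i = 0.59*(-6.75)^i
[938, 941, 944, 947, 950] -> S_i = 938 + 3*i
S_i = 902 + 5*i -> [902, 907, 912, 917, 922]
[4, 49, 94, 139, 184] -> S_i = 4 + 45*i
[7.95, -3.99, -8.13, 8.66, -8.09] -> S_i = Random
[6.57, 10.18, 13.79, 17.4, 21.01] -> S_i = 6.57 + 3.61*i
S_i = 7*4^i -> [7, 28, 112, 448, 1792]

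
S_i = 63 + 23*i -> [63, 86, 109, 132, 155]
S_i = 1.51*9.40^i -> [1.51, 14.19, 133.42, 1254.18, 11789.31]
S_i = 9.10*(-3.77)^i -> [9.1, -34.31, 129.34, -487.6, 1838.26]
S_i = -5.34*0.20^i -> [-5.34, -1.07, -0.21, -0.04, -0.01]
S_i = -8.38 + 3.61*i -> [-8.38, -4.77, -1.16, 2.45, 6.06]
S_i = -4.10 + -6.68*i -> [-4.1, -10.78, -17.46, -24.14, -30.82]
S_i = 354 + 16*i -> [354, 370, 386, 402, 418]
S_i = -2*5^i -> [-2, -10, -50, -250, -1250]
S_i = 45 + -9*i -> [45, 36, 27, 18, 9]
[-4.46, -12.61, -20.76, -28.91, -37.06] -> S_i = -4.46 + -8.15*i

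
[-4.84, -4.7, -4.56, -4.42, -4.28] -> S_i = -4.84 + 0.14*i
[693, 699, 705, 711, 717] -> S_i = 693 + 6*i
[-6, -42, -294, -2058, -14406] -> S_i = -6*7^i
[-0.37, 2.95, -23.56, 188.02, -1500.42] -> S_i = -0.37*(-7.98)^i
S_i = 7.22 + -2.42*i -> [7.22, 4.8, 2.38, -0.04, -2.46]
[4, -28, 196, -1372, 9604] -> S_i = 4*-7^i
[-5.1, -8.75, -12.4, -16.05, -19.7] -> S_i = -5.10 + -3.65*i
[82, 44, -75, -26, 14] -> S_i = Random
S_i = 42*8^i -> [42, 336, 2688, 21504, 172032]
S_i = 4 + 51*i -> [4, 55, 106, 157, 208]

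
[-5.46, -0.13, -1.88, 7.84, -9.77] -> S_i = Random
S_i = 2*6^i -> [2, 12, 72, 432, 2592]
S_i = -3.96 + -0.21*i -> [-3.96, -4.17, -4.38, -4.59, -4.8]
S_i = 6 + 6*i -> [6, 12, 18, 24, 30]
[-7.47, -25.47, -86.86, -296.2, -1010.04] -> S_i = -7.47*3.41^i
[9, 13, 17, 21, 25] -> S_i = 9 + 4*i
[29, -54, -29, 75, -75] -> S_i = Random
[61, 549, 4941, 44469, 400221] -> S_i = 61*9^i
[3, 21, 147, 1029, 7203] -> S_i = 3*7^i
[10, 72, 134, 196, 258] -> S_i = 10 + 62*i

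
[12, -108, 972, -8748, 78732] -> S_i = 12*-9^i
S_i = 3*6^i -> [3, 18, 108, 648, 3888]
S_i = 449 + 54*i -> [449, 503, 557, 611, 665]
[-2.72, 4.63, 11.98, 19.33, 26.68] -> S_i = -2.72 + 7.35*i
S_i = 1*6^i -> [1, 6, 36, 216, 1296]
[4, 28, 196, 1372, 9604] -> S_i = 4*7^i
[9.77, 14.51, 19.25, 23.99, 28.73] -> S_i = 9.77 + 4.74*i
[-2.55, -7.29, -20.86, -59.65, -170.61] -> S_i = -2.55*2.86^i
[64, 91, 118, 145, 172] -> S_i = 64 + 27*i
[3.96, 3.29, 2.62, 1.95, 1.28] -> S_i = 3.96 + -0.67*i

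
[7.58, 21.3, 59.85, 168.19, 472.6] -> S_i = 7.58*2.81^i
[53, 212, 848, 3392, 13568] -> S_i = 53*4^i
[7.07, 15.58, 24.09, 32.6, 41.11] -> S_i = 7.07 + 8.51*i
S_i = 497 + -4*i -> [497, 493, 489, 485, 481]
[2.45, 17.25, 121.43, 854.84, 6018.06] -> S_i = 2.45*7.04^i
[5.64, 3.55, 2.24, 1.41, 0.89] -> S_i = 5.64*0.63^i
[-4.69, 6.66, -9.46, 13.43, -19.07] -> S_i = -4.69*(-1.42)^i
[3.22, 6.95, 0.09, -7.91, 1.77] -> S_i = Random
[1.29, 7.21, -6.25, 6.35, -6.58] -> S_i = Random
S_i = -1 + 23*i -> [-1, 22, 45, 68, 91]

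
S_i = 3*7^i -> [3, 21, 147, 1029, 7203]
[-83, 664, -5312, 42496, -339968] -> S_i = -83*-8^i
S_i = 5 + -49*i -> [5, -44, -93, -142, -191]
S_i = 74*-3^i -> [74, -222, 666, -1998, 5994]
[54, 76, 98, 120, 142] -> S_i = 54 + 22*i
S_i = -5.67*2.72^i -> [-5.67, -15.42, -41.95, -114.1, -310.35]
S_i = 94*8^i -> [94, 752, 6016, 48128, 385024]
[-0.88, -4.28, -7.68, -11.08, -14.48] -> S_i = -0.88 + -3.40*i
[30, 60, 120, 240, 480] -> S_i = 30*2^i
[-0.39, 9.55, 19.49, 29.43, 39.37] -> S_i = -0.39 + 9.94*i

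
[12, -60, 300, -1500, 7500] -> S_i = 12*-5^i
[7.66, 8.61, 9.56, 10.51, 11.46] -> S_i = 7.66 + 0.95*i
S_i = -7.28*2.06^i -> [-7.28, -15.0, -30.89, -63.64, -131.1]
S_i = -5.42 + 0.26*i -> [-5.42, -5.16, -4.9, -4.64, -4.38]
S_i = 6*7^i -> [6, 42, 294, 2058, 14406]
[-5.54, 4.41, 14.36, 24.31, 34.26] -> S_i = -5.54 + 9.95*i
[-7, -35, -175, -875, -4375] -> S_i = -7*5^i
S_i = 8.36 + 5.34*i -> [8.36, 13.7, 19.04, 24.38, 29.72]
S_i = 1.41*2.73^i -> [1.41, 3.85, 10.51, 28.69, 78.32]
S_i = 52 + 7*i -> [52, 59, 66, 73, 80]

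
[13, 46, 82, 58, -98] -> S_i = Random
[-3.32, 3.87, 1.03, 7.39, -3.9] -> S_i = Random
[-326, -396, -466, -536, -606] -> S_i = -326 + -70*i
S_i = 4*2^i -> [4, 8, 16, 32, 64]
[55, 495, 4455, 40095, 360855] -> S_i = 55*9^i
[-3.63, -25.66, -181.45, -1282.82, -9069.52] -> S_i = -3.63*7.07^i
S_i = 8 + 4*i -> [8, 12, 16, 20, 24]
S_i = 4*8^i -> [4, 32, 256, 2048, 16384]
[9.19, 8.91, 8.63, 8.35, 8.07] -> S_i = 9.19 + -0.28*i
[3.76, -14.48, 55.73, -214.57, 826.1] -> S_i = 3.76*(-3.85)^i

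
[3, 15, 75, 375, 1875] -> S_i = 3*5^i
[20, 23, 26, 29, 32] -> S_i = 20 + 3*i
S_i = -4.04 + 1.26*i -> [-4.04, -2.78, -1.52, -0.26, 1.0]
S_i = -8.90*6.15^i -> [-8.9, -54.74, -336.62, -2070.21, -12731.82]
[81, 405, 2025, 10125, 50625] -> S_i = 81*5^i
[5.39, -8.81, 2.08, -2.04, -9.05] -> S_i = Random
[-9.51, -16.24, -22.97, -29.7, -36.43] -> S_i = -9.51 + -6.73*i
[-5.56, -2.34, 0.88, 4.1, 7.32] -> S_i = -5.56 + 3.22*i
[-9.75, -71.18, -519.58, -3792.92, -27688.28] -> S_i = -9.75*7.30^i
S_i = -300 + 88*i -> [-300, -212, -124, -36, 52]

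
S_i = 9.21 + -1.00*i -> [9.21, 8.21, 7.21, 6.21, 5.21]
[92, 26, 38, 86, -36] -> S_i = Random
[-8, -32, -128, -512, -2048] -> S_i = -8*4^i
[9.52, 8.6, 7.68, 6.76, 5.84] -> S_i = 9.52 + -0.92*i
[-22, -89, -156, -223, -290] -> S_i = -22 + -67*i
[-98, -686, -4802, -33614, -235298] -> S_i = -98*7^i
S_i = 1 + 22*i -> [1, 23, 45, 67, 89]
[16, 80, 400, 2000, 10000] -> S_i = 16*5^i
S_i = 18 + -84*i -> [18, -66, -150, -234, -318]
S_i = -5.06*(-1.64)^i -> [-5.06, 8.3, -13.61, 22.32, -36.6]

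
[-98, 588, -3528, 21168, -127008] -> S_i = -98*-6^i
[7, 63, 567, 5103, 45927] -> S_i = 7*9^i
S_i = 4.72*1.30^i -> [4.72, 6.14, 7.98, 10.37, 13.48]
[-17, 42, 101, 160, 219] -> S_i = -17 + 59*i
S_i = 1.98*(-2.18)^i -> [1.98, -4.32, 9.41, -20.51, 44.72]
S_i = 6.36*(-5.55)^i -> [6.36, -35.3, 195.9, -1087.27, 6034.33]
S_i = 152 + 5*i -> [152, 157, 162, 167, 172]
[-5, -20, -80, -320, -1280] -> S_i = -5*4^i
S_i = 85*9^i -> [85, 765, 6885, 61965, 557685]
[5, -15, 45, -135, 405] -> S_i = 5*-3^i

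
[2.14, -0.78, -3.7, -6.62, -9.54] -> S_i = 2.14 + -2.92*i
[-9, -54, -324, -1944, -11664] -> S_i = -9*6^i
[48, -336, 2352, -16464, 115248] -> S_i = 48*-7^i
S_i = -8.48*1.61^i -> [-8.48, -13.65, -21.98, -35.39, -56.98]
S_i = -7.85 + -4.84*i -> [-7.85, -12.69, -17.53, -22.37, -27.21]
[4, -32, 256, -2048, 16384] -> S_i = 4*-8^i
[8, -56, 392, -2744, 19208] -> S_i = 8*-7^i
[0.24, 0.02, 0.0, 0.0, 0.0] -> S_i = 0.24*0.10^i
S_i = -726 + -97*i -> [-726, -823, -920, -1017, -1114]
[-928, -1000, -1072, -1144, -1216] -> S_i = -928 + -72*i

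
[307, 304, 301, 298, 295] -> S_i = 307 + -3*i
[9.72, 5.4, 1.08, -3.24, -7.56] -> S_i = 9.72 + -4.32*i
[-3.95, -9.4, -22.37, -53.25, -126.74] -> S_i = -3.95*2.38^i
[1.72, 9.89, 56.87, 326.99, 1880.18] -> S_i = 1.72*5.75^i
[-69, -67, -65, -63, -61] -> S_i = -69 + 2*i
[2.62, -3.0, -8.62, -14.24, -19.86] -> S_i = 2.62 + -5.62*i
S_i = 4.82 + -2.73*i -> [4.82, 2.09, -0.64, -3.37, -6.1]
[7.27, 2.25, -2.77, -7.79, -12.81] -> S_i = 7.27 + -5.02*i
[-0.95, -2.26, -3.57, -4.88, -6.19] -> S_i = -0.95 + -1.31*i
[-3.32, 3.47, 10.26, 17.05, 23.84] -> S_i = -3.32 + 6.79*i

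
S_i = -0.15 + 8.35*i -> [-0.15, 8.2, 16.55, 24.9, 33.25]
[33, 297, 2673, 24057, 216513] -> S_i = 33*9^i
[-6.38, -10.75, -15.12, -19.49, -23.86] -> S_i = -6.38 + -4.37*i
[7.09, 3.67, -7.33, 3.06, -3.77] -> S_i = Random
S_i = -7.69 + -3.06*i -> [-7.69, -10.75, -13.81, -16.87, -19.93]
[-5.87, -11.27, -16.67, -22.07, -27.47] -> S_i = -5.87 + -5.40*i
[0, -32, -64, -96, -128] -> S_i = 0 + -32*i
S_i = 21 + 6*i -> [21, 27, 33, 39, 45]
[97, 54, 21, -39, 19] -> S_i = Random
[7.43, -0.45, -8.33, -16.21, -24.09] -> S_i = 7.43 + -7.88*i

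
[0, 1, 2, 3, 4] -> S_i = 0 + 1*i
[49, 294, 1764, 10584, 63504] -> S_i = 49*6^i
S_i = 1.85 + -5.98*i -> [1.85, -4.13, -10.11, -16.09, -22.07]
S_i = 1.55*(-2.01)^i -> [1.55, -3.12, 6.26, -12.59, 25.3]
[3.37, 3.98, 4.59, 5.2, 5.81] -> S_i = 3.37 + 0.61*i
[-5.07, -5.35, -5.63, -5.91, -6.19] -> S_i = -5.07 + -0.28*i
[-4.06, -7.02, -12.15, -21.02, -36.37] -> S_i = -4.06*1.73^i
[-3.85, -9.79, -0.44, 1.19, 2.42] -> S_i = Random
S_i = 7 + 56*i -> [7, 63, 119, 175, 231]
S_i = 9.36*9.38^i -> [9.36, 87.8, 823.53, 7724.75, 72458.14]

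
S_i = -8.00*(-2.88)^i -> [-8.0, 23.04, -66.36, 191.1, -550.38]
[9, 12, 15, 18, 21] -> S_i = 9 + 3*i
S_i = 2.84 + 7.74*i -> [2.84, 10.58, 18.32, 26.06, 33.8]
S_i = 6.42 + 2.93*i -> [6.42, 9.35, 12.28, 15.21, 18.14]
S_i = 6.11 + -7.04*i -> [6.11, -0.93, -7.97, -15.01, -22.05]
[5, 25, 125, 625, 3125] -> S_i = 5*5^i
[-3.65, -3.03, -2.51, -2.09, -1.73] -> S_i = -3.65*0.83^i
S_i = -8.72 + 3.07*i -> [-8.72, -5.65, -2.58, 0.49, 3.56]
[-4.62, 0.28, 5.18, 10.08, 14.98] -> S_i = -4.62 + 4.90*i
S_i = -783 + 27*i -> [-783, -756, -729, -702, -675]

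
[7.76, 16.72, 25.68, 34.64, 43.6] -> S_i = 7.76 + 8.96*i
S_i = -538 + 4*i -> [-538, -534, -530, -526, -522]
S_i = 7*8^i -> [7, 56, 448, 3584, 28672]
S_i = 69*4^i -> [69, 276, 1104, 4416, 17664]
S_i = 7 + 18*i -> [7, 25, 43, 61, 79]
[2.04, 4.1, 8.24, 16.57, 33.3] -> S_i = 2.04*2.01^i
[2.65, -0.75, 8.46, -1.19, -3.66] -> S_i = Random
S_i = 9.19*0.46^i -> [9.19, 4.23, 1.94, 0.89, 0.41]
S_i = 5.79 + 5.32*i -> [5.79, 11.11, 16.43, 21.75, 27.07]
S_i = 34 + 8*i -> [34, 42, 50, 58, 66]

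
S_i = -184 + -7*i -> [-184, -191, -198, -205, -212]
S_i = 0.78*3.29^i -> [0.78, 2.57, 8.44, 27.78, 91.39]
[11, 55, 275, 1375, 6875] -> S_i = 11*5^i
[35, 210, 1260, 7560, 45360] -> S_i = 35*6^i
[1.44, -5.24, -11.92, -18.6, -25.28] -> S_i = 1.44 + -6.68*i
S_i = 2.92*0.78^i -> [2.92, 2.28, 1.78, 1.39, 1.08]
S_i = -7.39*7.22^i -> [-7.39, -53.36, -385.23, -2781.35, -20081.36]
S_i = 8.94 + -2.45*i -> [8.94, 6.49, 4.04, 1.59, -0.86]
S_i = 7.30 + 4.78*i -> [7.3, 12.08, 16.86, 21.64, 26.42]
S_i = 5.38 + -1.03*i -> [5.38, 4.35, 3.32, 2.29, 1.26]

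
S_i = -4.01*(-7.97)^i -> [-4.01, 31.96, -254.72, 2030.11, -16179.97]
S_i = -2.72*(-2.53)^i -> [-2.72, 6.88, -17.41, 44.05, -111.44]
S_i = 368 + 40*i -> [368, 408, 448, 488, 528]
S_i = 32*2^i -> [32, 64, 128, 256, 512]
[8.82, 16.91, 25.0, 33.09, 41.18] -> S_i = 8.82 + 8.09*i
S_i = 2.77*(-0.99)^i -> [2.77, -2.74, 2.71, -2.69, 2.66]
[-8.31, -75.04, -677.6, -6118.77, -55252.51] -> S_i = -8.31*9.03^i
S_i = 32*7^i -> [32, 224, 1568, 10976, 76832]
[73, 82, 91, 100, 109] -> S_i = 73 + 9*i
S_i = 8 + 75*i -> [8, 83, 158, 233, 308]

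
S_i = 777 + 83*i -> [777, 860, 943, 1026, 1109]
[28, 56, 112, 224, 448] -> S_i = 28*2^i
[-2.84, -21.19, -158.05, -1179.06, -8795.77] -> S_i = -2.84*7.46^i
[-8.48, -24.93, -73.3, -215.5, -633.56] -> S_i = -8.48*2.94^i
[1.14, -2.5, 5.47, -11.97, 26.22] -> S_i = 1.14*(-2.19)^i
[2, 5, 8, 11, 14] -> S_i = 2 + 3*i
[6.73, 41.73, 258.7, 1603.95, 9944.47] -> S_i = 6.73*6.20^i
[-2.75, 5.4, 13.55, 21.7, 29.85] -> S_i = -2.75 + 8.15*i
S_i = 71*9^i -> [71, 639, 5751, 51759, 465831]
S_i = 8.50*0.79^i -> [8.5, 6.72, 5.3, 4.19, 3.31]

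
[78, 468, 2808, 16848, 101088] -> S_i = 78*6^i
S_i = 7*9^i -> [7, 63, 567, 5103, 45927]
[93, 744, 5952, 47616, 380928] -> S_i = 93*8^i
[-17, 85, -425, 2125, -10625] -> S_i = -17*-5^i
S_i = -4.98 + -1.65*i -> [-4.98, -6.63, -8.28, -9.93, -11.58]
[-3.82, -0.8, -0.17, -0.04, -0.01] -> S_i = -3.82*0.21^i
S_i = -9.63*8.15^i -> [-9.63, -78.48, -639.65, -5213.14, -42487.06]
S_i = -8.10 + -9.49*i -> [-8.1, -17.59, -27.08, -36.57, -46.06]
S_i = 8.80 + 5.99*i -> [8.8, 14.79, 20.78, 26.77, 32.76]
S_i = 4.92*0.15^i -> [4.92, 0.74, 0.11, 0.02, 0.0]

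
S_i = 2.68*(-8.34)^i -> [2.68, -22.35, 186.41, -1554.65, 12965.79]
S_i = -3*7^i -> [-3, -21, -147, -1029, -7203]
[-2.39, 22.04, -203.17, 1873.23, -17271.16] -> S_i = -2.39*(-9.22)^i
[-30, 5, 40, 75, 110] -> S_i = -30 + 35*i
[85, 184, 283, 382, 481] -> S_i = 85 + 99*i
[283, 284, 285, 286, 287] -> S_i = 283 + 1*i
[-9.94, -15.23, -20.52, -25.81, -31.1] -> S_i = -9.94 + -5.29*i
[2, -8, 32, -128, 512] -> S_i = 2*-4^i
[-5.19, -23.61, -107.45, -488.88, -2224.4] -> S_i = -5.19*4.55^i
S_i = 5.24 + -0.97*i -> [5.24, 4.27, 3.3, 2.33, 1.36]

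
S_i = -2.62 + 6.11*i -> [-2.62, 3.49, 9.6, 15.71, 21.82]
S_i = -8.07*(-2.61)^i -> [-8.07, 21.06, -54.97, 143.48, -374.49]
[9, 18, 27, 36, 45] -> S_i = 9 + 9*i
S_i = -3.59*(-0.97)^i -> [-3.59, 3.48, -3.38, 3.28, -3.18]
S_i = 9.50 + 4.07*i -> [9.5, 13.57, 17.64, 21.71, 25.78]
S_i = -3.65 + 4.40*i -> [-3.65, 0.75, 5.15, 9.55, 13.95]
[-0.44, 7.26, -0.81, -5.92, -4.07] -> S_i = Random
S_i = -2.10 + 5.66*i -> [-2.1, 3.56, 9.22, 14.88, 20.54]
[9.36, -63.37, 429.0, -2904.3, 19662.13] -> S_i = 9.36*(-6.77)^i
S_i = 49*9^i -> [49, 441, 3969, 35721, 321489]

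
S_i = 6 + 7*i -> [6, 13, 20, 27, 34]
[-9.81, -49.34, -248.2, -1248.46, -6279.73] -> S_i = -9.81*5.03^i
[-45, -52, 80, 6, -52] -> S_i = Random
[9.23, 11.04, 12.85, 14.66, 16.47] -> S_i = 9.23 + 1.81*i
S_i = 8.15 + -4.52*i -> [8.15, 3.63, -0.89, -5.41, -9.93]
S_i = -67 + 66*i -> [-67, -1, 65, 131, 197]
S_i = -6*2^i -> [-6, -12, -24, -48, -96]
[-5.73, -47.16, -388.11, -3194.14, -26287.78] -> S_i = -5.73*8.23^i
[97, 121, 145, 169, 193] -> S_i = 97 + 24*i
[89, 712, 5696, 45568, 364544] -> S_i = 89*8^i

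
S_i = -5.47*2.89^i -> [-5.47, -15.81, -45.69, -132.03, -381.57]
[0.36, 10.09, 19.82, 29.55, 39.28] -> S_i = 0.36 + 9.73*i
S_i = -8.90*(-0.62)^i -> [-8.9, 5.52, -3.42, 2.12, -1.32]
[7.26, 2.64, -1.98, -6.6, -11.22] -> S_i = 7.26 + -4.62*i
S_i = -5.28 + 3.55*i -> [-5.28, -1.73, 1.82, 5.37, 8.92]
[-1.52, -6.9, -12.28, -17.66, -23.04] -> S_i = -1.52 + -5.38*i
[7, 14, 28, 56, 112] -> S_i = 7*2^i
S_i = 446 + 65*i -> [446, 511, 576, 641, 706]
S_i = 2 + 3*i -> [2, 5, 8, 11, 14]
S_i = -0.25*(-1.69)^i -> [-0.25, 0.42, -0.71, 1.21, -2.04]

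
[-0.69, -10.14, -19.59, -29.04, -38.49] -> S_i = -0.69 + -9.45*i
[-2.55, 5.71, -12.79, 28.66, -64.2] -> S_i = -2.55*(-2.24)^i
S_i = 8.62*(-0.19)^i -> [8.62, -1.64, 0.31, -0.06, 0.01]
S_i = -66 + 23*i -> [-66, -43, -20, 3, 26]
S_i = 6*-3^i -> [6, -18, 54, -162, 486]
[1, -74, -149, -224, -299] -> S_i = 1 + -75*i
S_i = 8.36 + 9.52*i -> [8.36, 17.88, 27.4, 36.92, 46.44]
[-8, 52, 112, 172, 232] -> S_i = -8 + 60*i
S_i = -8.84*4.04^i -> [-8.84, -35.71, -144.28, -582.9, -2354.93]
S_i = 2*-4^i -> [2, -8, 32, -128, 512]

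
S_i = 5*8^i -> [5, 40, 320, 2560, 20480]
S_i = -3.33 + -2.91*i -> [-3.33, -6.24, -9.15, -12.06, -14.97]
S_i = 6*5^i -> [6, 30, 150, 750, 3750]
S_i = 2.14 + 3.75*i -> [2.14, 5.89, 9.64, 13.39, 17.14]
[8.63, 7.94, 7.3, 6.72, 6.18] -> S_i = 8.63*0.92^i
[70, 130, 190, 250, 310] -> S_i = 70 + 60*i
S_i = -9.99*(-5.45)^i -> [-9.99, 54.45, -296.73, 1617.17, -8813.56]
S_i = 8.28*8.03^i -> [8.28, 66.49, 533.9, 4287.23, 34426.47]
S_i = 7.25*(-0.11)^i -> [7.25, -0.8, 0.09, -0.01, 0.0]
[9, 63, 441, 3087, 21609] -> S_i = 9*7^i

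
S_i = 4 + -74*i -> [4, -70, -144, -218, -292]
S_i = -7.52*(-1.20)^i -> [-7.52, 9.02, -10.83, 12.99, -15.59]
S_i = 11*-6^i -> [11, -66, 396, -2376, 14256]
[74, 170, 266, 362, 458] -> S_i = 74 + 96*i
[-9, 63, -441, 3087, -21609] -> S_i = -9*-7^i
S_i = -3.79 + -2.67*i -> [-3.79, -6.46, -9.13, -11.8, -14.47]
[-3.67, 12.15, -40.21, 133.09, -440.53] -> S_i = -3.67*(-3.31)^i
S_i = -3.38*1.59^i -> [-3.38, -5.37, -8.54, -13.59, -21.6]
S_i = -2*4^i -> [-2, -8, -32, -128, -512]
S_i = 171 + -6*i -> [171, 165, 159, 153, 147]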